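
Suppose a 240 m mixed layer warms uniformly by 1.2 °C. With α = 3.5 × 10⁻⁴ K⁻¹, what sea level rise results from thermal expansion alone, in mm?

Δh = αΔT·H = 3.5×10⁻⁴ × 1.2 × 240 = 0.10080 m

Δh = 101 mm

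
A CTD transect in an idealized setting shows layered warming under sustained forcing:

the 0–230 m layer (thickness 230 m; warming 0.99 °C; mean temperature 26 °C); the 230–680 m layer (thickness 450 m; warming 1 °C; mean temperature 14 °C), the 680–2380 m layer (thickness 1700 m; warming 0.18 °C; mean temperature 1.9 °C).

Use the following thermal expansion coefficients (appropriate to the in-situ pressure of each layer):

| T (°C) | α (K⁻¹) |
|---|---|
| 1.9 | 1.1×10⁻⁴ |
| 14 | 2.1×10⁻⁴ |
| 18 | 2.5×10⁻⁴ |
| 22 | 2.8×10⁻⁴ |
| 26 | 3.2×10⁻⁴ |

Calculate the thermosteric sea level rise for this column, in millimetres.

Layer 1 at 26 °C → α = 3.2×10⁻⁴ K⁻¹
Layer 2 at 14 °C → α = 2.1×10⁻⁴ K⁻¹
Layer 3 at 1.9 °C → α = 1.1×10⁻⁴ K⁻¹
0–230 m: 230 × 3.2×10⁻⁴ × 0.99 = 0.072864 m
Layer 2: 1 × 450 × 2.1×10⁻⁴ = 0.09450 m
Layer 3: 1.1×10⁻⁴ × 0.18 × 1700 = 0.03366 m
Δh = 0.072864 + 0.09450 + 0.03366 = 0.201024 m

about 201 mm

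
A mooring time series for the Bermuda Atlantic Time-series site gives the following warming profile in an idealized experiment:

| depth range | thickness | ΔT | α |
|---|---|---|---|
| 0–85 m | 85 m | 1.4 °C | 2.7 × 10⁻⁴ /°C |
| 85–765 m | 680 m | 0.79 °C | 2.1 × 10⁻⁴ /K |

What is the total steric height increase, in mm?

Δh = 140 mm

Layer 1: 1.4 × 85 × 2.7×10⁻⁴ = 0.03213 m
85–765 m: 680 × 2.1×10⁻⁴ × 0.79 = 0.112812 m
Δh = 0.03213 + 0.112812 = 0.144942 m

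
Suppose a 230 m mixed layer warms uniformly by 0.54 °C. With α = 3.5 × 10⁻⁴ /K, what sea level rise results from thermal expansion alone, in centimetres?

Δh = αΔT·H = 3.5×10⁻⁴ × 0.54 × 230 = 0.04347 m

about 4.35 cm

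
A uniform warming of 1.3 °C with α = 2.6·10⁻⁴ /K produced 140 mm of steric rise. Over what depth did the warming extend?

H = Δh/(αΔT) = 0.14 / (2.6×10⁻⁴ × 1.3) ≈ 414.2 m

414 m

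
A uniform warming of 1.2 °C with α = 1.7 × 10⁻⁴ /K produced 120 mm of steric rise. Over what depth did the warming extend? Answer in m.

588 m

H = Δh/(αΔT) = 0.12 / (1.7×10⁻⁴ × 1.2) ≈ 588.2 m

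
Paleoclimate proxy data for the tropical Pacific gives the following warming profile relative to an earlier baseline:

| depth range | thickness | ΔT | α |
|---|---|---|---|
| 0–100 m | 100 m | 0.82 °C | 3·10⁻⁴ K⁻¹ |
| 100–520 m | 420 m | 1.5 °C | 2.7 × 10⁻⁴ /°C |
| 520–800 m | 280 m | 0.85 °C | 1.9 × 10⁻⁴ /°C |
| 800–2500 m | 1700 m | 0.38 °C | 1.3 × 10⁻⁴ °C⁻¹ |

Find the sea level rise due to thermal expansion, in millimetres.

about 324 mm

3×10⁻⁴ × 100 × 0.82 = 0.02460 m
Layer 2: 2.7×10⁻⁴ × 1.5 × 420 = 0.17010 m
520–800 m: 280 × 0.85 × 1.9×10⁻⁴ = 0.04522 m
1700 × 1.3×10⁻⁴ × 0.38 = 0.08398 m
Δh = 0.02460 + 0.17010 + 0.04522 + 0.08398 = 0.32390 m ≈ 324 mm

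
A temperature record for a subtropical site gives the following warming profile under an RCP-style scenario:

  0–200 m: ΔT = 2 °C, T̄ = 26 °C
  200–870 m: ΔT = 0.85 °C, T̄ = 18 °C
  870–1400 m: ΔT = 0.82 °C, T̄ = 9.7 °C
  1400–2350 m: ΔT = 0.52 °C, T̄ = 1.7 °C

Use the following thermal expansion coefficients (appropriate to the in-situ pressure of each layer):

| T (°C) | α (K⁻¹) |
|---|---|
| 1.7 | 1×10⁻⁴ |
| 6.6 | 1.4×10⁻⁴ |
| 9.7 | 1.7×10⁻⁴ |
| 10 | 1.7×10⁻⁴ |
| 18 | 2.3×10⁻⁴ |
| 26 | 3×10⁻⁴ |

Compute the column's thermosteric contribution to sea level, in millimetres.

370 mm

Layer 1 at 26 °C → α = 3×10⁻⁴ K⁻¹
Layer 2 at 18 °C → α = 2.3×10⁻⁴ K⁻¹
Layer 3 at 9.7 °C → α = 1.7×10⁻⁴ K⁻¹
Layer 4 at 1.7 °C → α = 1×10⁻⁴ K⁻¹
200 × 3×10⁻⁴ × 2 = 0.12000 m
Layer 2: 2.3×10⁻⁴ × 0.85 × 670 = 0.130985 m
1.7×10⁻⁴ × 530 × 0.82 = 0.073882 m
1400–2350 m: 950 × 1×10⁻⁴ × 0.52 = 0.04940 m
Δh = 0.12000 + 0.130985 + 0.073882 + 0.04940 = 0.374267 m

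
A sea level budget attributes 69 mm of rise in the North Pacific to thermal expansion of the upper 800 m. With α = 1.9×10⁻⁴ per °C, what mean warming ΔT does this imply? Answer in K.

ΔT = Δh/(αH) = 0.069 / (1.9×10⁻⁴ × 800) ≈ 0.4539 K

about 0.454 K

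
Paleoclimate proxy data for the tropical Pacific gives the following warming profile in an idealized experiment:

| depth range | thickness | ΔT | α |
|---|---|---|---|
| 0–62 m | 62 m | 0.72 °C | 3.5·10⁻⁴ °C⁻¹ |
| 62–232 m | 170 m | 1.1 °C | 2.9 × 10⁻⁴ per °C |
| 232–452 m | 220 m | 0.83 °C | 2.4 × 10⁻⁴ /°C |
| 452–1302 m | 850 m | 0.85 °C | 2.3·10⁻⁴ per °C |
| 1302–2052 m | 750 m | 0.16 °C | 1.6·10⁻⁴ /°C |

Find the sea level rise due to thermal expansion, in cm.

about 29.9 cm

62 × 3.5×10⁻⁴ × 0.72 = 0.015624 m
Layer 2: 2.9×10⁻⁴ × 1.1 × 170 = 0.05423 m
0.83 × 2.4×10⁻⁴ × 220 = 0.043824 m
452–1302 m: 2.3×10⁻⁴ × 0.85 × 850 = 0.166175 m
1302–2052 m: 0.16 × 750 × 1.6×10⁻⁴ = 0.01920 m
Δh = 0.015624 + 0.05423 + 0.043824 + 0.166175 + 0.01920 = 0.299053 m ≈ 29.9 cm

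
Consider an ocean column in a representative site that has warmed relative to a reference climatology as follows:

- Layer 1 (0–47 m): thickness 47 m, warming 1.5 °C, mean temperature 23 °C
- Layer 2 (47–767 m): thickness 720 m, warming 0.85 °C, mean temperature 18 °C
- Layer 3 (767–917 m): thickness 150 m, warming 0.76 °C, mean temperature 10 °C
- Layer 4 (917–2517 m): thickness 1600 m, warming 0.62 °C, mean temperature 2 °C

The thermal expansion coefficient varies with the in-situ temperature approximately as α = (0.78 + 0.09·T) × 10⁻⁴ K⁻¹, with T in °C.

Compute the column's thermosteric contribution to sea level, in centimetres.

Δh = 28 cm

Layer 1: α = (0.78 + 0.09×23)×10⁻⁴ = 2.85×10⁻⁴ K⁻¹
Layer 2: α = (0.78 + 0.09×18)×10⁻⁴ = 2.4×10⁻⁴ K⁻¹
Layer 3: α = (0.78 + 0.09×10)×10⁻⁴ = 1.68×10⁻⁴ K⁻¹
Layer 4: α = (0.78 + 0.09×2)×10⁻⁴ = 0.96×10⁻⁴ K⁻¹
47 × 2.85×10⁻⁴ × 1.5 = 0.0200925 m
0.85 × 720 × 2.4×10⁻⁴ = 0.14688 m
Layer 3: 1.68×10⁻⁴ × 150 × 0.76 = 0.019152 m
0.62 × 0.96×10⁻⁴ × 1600 = 0.095232 m
Δh = 0.0200925 + 0.14688 + 0.019152 + 0.095232 = 0.2813565 m ≈ 28 cm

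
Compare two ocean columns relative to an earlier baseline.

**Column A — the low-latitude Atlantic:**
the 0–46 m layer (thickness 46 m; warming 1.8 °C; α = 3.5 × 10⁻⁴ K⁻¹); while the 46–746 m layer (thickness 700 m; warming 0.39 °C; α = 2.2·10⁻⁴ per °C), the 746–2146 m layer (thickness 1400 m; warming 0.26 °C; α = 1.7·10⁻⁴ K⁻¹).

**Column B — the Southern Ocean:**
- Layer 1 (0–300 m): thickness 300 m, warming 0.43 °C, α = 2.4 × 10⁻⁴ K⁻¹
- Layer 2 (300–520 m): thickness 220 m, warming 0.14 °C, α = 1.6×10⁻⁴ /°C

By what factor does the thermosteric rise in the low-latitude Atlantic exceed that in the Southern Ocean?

A 3.5×10⁻⁴ × 46 × 1.8 = 0.02898 m
A Layer 2: 2.2×10⁻⁴ × 0.39 × 700 = 0.06006 m
A 0.26 × 1.7×10⁻⁴ × 1400 = 0.06188 m
A total: 0.15092 m
B Layer 1: 300 × 0.43 × 2.4×10⁻⁴ = 0.03096 m
B 1.6×10⁻⁴ × 220 × 0.14 = 0.004928 m
B total: 0.035888 m
Ratio: 0.15092 / 0.035888 ≈ 4.205

4.21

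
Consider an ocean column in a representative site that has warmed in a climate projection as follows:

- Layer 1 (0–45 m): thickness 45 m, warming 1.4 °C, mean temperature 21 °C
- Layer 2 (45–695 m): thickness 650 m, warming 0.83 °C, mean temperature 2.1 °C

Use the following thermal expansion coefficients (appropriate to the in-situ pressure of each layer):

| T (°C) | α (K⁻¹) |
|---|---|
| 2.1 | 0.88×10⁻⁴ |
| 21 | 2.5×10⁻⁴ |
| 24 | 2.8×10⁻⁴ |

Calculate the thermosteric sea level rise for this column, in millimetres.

Layer 1 at 21 °C → α = 2.5×10⁻⁴ K⁻¹
Layer 2 at 2.1 °C → α = 0.88×10⁻⁴ K⁻¹
1.4 × 45 × 2.5×10⁻⁴ = 0.01575 m
0.88×10⁻⁴ × 650 × 0.83 = 0.047476 m
Δh = 0.01575 + 0.047476 = 0.063226 m

Δh = 63.2 mm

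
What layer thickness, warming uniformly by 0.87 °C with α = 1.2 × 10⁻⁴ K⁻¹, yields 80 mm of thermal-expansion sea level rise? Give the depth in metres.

about 766 m

H = Δh/(αΔT) = 0.08 / (1.2×10⁻⁴ × 0.87) ≈ 766.3 m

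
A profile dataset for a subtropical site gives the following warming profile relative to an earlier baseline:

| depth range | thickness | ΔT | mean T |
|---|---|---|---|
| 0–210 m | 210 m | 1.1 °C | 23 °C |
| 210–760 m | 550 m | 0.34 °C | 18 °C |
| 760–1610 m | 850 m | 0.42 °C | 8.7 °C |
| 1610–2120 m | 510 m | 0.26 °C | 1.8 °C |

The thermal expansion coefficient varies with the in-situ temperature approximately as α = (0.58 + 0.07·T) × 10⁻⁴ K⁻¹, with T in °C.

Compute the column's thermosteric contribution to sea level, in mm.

about 137 mm

Layer 1: α = (0.58 + 0.07×23)×10⁻⁴ = 2.19×10⁻⁴ K⁻¹
Layer 2: α = (0.58 + 0.07×18)×10⁻⁴ = 1.84×10⁻⁴ K⁻¹
Layer 3: α = (0.58 + 0.07×8.7)×10⁻⁴ = 1.189×10⁻⁴ K⁻¹
Layer 4: α = (0.58 + 0.07×1.8)×10⁻⁴ = 0.706×10⁻⁴ K⁻¹
0–210 m: 1.1 × 2.19×10⁻⁴ × 210 = 0.050589 m
1.84×10⁻⁴ × 0.34 × 550 = 0.034408 m
Layer 3: 850 × 1.189×10⁻⁴ × 0.42 = 0.0424473 m
1610–2120 m: 510 × 0.26 × 0.706×10⁻⁴ = 0.00936156 m
Δh = 0.050589 + 0.034408 + 0.0424473 + 0.00936156 = 0.13680586 m ≈ 137 mm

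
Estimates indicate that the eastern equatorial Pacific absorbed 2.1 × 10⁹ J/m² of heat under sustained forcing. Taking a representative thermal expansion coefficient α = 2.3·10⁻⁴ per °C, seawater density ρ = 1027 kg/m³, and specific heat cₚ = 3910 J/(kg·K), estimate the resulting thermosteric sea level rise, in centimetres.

Δh = αQ/(ρcₚ) = 2.3×10⁻⁴ × 2.1×10⁹ / (1027 × 3910) ≈ 0.12028 m

Δh = 12.0 cm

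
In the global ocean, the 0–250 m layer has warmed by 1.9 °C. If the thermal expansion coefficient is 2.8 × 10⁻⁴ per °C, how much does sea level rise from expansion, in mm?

133 mm of thermosteric rise

Δh = αΔT·H = 2.8×10⁻⁴ × 1.9 × 250 = 0.13300 m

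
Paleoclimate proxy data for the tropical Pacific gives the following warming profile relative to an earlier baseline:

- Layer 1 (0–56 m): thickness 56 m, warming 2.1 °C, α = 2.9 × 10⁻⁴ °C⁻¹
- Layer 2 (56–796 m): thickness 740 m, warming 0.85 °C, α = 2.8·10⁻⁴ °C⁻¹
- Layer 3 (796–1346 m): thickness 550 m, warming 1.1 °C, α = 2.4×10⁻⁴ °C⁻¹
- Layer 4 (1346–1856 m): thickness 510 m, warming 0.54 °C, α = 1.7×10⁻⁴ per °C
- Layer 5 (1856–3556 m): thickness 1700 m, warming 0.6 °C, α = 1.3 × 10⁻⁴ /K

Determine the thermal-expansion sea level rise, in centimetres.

2.9×10⁻⁴ × 56 × 2.1 = 0.034104 m
2.8×10⁻⁴ × 740 × 0.85 = 0.17612 m
550 × 1.1 × 2.4×10⁻⁴ = 0.14520 m
Layer 4: 510 × 1.7×10⁻⁴ × 0.54 = 0.046818 m
1856–3556 m: 1700 × 1.3×10⁻⁴ × 0.6 = 0.13260 m
Δh = 0.034104 + 0.17612 + 0.14520 + 0.046818 + 0.13260 = 0.534842 m ≈ 53 cm

53 cm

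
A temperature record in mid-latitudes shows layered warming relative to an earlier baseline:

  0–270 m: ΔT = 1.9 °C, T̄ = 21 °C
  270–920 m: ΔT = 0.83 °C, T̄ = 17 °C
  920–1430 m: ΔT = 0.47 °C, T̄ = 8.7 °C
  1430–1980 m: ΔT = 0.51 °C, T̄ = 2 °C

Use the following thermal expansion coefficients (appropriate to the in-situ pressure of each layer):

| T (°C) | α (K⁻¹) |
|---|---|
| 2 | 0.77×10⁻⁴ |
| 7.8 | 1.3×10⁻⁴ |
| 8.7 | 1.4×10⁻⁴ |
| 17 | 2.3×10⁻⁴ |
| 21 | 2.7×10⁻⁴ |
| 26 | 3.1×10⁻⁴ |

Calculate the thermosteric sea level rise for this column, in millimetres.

about 318 mm

Layer 1 at 21 °C → α = 2.7×10⁻⁴ K⁻¹
Layer 2 at 17 °C → α = 2.3×10⁻⁴ K⁻¹
Layer 3 at 8.7 °C → α = 1.4×10⁻⁴ K⁻¹
Layer 4 at 2 °C → α = 0.77×10⁻⁴ K⁻¹
2.7×10⁻⁴ × 1.9 × 270 = 0.13851 m
270–920 m: 2.3×10⁻⁴ × 650 × 0.83 = 0.124085 m
Layer 3: 510 × 1.4×10⁻⁴ × 0.47 = 0.033558 m
1430–1980 m: 550 × 0.51 × 0.77×10⁻⁴ = 0.0215985 m
Δh = 0.13851 + 0.124085 + 0.033558 + 0.0215985 = 0.3177515 m ≈ 318 mm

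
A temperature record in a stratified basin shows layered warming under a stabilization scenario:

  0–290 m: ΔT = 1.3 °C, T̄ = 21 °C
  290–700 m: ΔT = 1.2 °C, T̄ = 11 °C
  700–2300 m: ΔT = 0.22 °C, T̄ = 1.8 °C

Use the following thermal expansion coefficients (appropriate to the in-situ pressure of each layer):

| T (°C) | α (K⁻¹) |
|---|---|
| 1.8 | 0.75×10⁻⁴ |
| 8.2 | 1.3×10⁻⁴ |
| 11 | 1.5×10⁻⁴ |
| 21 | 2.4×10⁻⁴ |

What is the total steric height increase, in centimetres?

Layer 1 at 21 °C → α = 2.4×10⁻⁴ K⁻¹
Layer 2 at 11 °C → α = 1.5×10⁻⁴ K⁻¹
Layer 3 at 1.8 °C → α = 0.75×10⁻⁴ K⁻¹
0–290 m: 290 × 1.3 × 2.4×10⁻⁴ = 0.09048 m
1.2 × 1.5×10⁻⁴ × 410 = 0.07380 m
700–2300 m: 1600 × 0.75×10⁻⁴ × 0.22 = 0.02640 m
Δh = 0.09048 + 0.07380 + 0.02640 = 0.19068 m ≈ 19.1 cm

19.1 cm of thermosteric rise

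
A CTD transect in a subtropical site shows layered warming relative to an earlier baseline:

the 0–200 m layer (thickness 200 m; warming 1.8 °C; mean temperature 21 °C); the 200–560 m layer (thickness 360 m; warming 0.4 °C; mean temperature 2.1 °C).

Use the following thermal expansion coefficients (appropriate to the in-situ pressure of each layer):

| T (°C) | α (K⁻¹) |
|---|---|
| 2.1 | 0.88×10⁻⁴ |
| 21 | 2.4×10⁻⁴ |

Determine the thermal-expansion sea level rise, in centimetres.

Δh ≈ 9.9 cm

Layer 1 at 21 °C → α = 2.4×10⁻⁴ K⁻¹
Layer 2 at 2.1 °C → α = 0.88×10⁻⁴ K⁻¹
200 × 1.8 × 2.4×10⁻⁴ = 0.08640 m
Layer 2: 360 × 0.88×10⁻⁴ × 0.4 = 0.012672 m
Δh = 0.08640 + 0.012672 = 0.099072 m ≈ 9.9 cm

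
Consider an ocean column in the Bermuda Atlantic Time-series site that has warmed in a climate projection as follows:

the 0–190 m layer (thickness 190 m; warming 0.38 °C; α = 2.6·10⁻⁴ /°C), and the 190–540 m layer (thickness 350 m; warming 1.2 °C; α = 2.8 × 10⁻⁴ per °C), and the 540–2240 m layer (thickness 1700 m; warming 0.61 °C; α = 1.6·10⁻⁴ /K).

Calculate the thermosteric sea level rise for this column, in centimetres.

Layer 1: 2.6×10⁻⁴ × 0.38 × 190 = 0.018772 m
190–540 m: 350 × 1.2 × 2.8×10⁻⁴ = 0.11760 m
540–2240 m: 0.61 × 1.6×10⁻⁴ × 1700 = 0.16592 m
Δh = 0.018772 + 0.11760 + 0.16592 = 0.302292 m

30.2 cm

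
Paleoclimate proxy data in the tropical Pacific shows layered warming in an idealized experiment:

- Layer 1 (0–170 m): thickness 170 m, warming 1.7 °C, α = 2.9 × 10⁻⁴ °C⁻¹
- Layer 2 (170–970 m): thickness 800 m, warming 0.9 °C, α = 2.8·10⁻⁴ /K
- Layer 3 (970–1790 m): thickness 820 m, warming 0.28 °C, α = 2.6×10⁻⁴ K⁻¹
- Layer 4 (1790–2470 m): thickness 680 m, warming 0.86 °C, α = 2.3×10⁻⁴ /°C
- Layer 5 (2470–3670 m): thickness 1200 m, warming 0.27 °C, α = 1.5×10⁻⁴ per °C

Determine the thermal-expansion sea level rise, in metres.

1.7 × 2.9×10⁻⁴ × 170 = 0.08381 m
Layer 2: 800 × 2.8×10⁻⁴ × 0.9 = 0.20160 m
0.28 × 820 × 2.6×10⁻⁴ = 0.059696 m
1790–2470 m: 680 × 0.86 × 2.3×10⁻⁴ = 0.134504 m
Layer 5: 1200 × 1.5×10⁻⁴ × 0.27 = 0.04860 m
Δh = 0.08381 + 0.20160 + 0.059696 + 0.134504 + 0.04860 = 0.52821 m

about 0.528 m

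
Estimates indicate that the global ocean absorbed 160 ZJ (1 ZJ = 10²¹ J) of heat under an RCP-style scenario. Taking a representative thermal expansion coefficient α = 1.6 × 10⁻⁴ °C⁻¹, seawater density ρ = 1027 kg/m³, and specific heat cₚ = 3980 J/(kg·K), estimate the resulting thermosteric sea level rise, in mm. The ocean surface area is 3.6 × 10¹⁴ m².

Per unit area: Q = 160×10²¹ / (3.6×10¹⁴) ≈ 4.444×10⁸ J/m²
Δh = αQ/(ρcₚ) = 1.6×10⁻⁴ × 4.444×10⁸ / (1027 × 3980) ≈ 0.017396 m

17 mm of thermosteric rise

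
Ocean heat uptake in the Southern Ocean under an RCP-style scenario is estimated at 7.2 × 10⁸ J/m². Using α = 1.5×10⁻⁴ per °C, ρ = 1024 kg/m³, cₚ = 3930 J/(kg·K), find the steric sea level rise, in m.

Δh = αQ/(ρcₚ) = 1.5×10⁻⁴ × 7.2×10⁸ / (1024 × 3930) ≈ 0.026837 m

Δh ≈ 0.027 m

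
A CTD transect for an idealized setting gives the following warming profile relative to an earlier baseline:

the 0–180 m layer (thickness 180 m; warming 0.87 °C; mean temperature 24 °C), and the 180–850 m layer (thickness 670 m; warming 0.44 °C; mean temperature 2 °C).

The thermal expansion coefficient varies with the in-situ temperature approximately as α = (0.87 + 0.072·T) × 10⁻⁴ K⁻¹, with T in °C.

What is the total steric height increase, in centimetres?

Δh = 7.1 cm

Layer 1: α = (0.87 + 0.072×24)×10⁻⁴ = 2.598×10⁻⁴ K⁻¹
Layer 2: α = (0.87 + 0.072×2)×10⁻⁴ = 1.014×10⁻⁴ K⁻¹
0–180 m: 2.598×10⁻⁴ × 180 × 0.87 = 0.04068468 m
180–850 m: 670 × 0.44 × 1.014×10⁻⁴ = 0.02989272 m
Δh = 0.04068468 + 0.02989272 = 0.0705774 m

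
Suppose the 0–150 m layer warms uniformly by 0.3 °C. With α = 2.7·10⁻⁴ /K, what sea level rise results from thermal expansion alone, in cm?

1.2 cm of thermosteric rise

Δh = αΔT·H = 2.7×10⁻⁴ × 0.3 × 150 = 0.01215 m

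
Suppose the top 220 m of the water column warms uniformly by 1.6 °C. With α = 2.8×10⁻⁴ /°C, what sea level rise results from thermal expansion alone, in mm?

Δh = αΔT·H = 2.8×10⁻⁴ × 1.6 × 220 = 0.09856 m

98.6 mm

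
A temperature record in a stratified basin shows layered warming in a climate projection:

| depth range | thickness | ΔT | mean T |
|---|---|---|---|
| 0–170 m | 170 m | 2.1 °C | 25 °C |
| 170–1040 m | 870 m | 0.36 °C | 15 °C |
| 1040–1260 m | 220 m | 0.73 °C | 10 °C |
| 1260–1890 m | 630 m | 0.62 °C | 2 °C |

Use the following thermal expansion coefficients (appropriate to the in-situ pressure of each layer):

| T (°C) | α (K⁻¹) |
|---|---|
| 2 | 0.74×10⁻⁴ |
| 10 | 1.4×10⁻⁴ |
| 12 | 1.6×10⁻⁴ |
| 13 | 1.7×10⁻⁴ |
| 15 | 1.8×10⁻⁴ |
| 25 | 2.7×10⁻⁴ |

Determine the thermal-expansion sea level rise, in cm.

Δh = 20.4 cm

Layer 1 at 25 °C → α = 2.7×10⁻⁴ K⁻¹
Layer 2 at 15 °C → α = 1.8×10⁻⁴ K⁻¹
Layer 3 at 10 °C → α = 1.4×10⁻⁴ K⁻¹
Layer 4 at 2 °C → α = 0.74×10⁻⁴ K⁻¹
0–170 m: 2.7×10⁻⁴ × 2.1 × 170 = 0.09639 m
170–1040 m: 0.36 × 1.8×10⁻⁴ × 870 = 0.056376 m
Layer 3: 1.4×10⁻⁴ × 0.73 × 220 = 0.022484 m
630 × 0.62 × 0.74×10⁻⁴ = 0.0289044 m
Δh = 0.09639 + 0.056376 + 0.022484 + 0.0289044 = 0.2041544 m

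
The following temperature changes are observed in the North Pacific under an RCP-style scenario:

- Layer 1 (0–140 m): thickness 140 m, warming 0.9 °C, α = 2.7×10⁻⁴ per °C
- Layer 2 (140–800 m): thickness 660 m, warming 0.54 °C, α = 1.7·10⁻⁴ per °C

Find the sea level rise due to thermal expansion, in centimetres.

Δh ≈ 9.46 cm

0–140 m: 2.7×10⁻⁴ × 0.9 × 140 = 0.03402 m
140–800 m: 660 × 1.7×10⁻⁴ × 0.54 = 0.060588 m
Δh = 0.03402 + 0.060588 = 0.094608 m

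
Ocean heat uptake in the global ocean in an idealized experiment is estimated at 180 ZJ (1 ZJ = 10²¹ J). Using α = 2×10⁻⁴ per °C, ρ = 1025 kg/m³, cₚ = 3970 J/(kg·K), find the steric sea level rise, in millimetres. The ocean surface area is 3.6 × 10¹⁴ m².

24.6 mm of thermosteric rise

Per unit area: Q = 180×10²¹ / (3.6×10¹⁴) = 5×10⁸ J/m²
Δh = αQ/(ρcₚ) = 2×10⁻⁴ × 5×10⁸ / (1025 × 3970) ≈ 0.024575 m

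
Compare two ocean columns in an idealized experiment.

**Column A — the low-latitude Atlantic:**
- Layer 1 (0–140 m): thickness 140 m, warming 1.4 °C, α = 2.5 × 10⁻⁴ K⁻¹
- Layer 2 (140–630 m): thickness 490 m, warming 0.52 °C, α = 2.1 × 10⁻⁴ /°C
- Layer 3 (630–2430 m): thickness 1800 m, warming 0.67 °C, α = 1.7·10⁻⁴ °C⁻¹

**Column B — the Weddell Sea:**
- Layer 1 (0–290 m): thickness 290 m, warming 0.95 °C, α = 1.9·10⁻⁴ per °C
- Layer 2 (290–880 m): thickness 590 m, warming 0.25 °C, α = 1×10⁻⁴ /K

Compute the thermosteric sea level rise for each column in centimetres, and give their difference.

A: 30.8 cm; B: 6.71 cm; difference 24.0 cm

A Layer 1: 2.5×10⁻⁴ × 1.4 × 140 = 0.04900 m
A 2.1×10⁻⁴ × 490 × 0.52 = 0.053508 m
A 1800 × 0.67 × 1.7×10⁻⁴ = 0.20502 m
A total: 0.307528 m
B Layer 1: 1.9×10⁻⁴ × 290 × 0.95 = 0.052345 m
B Layer 2: 0.25 × 590 × 1×10⁻⁴ = 0.01475 m
B total: 0.067095 m
Difference: 0.307528 − 0.067095 = 0.240433 m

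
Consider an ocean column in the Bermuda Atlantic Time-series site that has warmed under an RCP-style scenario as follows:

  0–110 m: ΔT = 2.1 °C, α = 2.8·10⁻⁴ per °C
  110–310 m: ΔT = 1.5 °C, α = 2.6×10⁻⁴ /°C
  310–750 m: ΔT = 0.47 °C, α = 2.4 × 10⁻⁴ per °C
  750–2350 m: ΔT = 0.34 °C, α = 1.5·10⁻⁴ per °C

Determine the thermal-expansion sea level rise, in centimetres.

Δh ≈ 27 cm

0–110 m: 2.1 × 2.8×10⁻⁴ × 110 = 0.06468 m
Layer 2: 200 × 1.5 × 2.6×10⁻⁴ = 0.07800 m
0.47 × 440 × 2.4×10⁻⁴ = 0.049632 m
750–2350 m: 0.34 × 1600 × 1.5×10⁻⁴ = 0.08160 m
Δh = 0.06468 + 0.07800 + 0.049632 + 0.08160 = 0.273912 m ≈ 27 cm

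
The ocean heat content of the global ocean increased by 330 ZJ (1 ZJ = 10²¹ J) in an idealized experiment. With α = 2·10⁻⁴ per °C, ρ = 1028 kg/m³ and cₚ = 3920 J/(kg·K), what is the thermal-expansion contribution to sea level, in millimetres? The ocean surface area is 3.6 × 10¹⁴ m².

Per unit area: Q = 330×10²¹ / (3.6×10¹⁴) ≈ 9.167×10⁸ J/m²
Δh = αQ/(ρcₚ) = 2×10⁻⁴ × 9.167×10⁸ / (1028 × 3920) ≈ 0.045497 m

Δh = 45 mm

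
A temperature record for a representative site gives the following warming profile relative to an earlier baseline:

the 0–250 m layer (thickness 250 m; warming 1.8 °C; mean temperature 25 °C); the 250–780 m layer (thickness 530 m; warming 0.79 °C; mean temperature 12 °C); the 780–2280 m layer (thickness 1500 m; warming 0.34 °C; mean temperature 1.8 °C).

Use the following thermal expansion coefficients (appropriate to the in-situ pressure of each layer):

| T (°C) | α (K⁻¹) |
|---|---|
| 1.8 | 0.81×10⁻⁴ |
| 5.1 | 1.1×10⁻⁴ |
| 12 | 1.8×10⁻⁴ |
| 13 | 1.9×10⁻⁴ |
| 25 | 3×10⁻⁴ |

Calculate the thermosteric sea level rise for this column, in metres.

Layer 1 at 25 °C → α = 3×10⁻⁴ K⁻¹
Layer 2 at 12 °C → α = 1.8×10⁻⁴ K⁻¹
Layer 3 at 1.8 °C → α = 0.81×10⁻⁴ K⁻¹
0–250 m: 3×10⁻⁴ × 1.8 × 250 = 0.13500 m
Layer 2: 0.79 × 530 × 1.8×10⁻⁴ = 0.075366 m
780–2280 m: 1500 × 0.34 × 0.81×10⁻⁴ = 0.04131 m
Δh = 0.13500 + 0.075366 + 0.04131 = 0.251676 m

Δh = 0.25 m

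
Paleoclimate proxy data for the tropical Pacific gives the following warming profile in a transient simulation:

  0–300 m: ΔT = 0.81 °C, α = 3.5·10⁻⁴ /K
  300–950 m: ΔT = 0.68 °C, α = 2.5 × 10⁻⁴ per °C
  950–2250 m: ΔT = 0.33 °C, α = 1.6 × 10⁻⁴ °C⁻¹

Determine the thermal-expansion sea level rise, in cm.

Δh ≈ 26 cm

0–300 m: 3.5×10⁻⁴ × 300 × 0.81 = 0.08505 m
300–950 m: 650 × 2.5×10⁻⁴ × 0.68 = 0.11050 m
0.33 × 1300 × 1.6×10⁻⁴ = 0.06864 m
Δh = 0.08505 + 0.11050 + 0.06864 = 0.26419 m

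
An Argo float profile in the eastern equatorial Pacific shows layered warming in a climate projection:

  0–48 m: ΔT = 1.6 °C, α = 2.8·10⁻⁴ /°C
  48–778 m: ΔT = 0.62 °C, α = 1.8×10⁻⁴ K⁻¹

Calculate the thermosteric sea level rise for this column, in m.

Layer 1: 1.6 × 2.8×10⁻⁴ × 48 = 0.021504 m
1.8×10⁻⁴ × 730 × 0.62 = 0.081468 m
Δh = 0.021504 + 0.081468 = 0.102972 m ≈ 0.103 m

about 0.103 m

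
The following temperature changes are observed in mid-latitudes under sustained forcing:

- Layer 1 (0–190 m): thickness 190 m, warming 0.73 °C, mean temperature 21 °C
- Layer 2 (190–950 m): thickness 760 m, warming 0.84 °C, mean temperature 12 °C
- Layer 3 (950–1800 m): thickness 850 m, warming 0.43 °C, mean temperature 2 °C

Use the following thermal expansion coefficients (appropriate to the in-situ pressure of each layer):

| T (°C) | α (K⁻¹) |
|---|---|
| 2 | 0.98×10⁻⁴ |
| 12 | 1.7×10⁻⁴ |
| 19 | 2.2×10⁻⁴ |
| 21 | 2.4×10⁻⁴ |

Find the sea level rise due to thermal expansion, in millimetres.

Layer 1 at 21 °C → α = 2.4×10⁻⁴ K⁻¹
Layer 2 at 12 °C → α = 1.7×10⁻⁴ K⁻¹
Layer 3 at 2 °C → α = 0.98×10⁻⁴ K⁻¹
0.73 × 190 × 2.4×10⁻⁴ = 0.033288 m
190–950 m: 0.84 × 1.7×10⁻⁴ × 760 = 0.108528 m
850 × 0.98×10⁻⁴ × 0.43 = 0.035819 m
Δh = 0.033288 + 0.108528 + 0.035819 = 0.177635 m

about 178 mm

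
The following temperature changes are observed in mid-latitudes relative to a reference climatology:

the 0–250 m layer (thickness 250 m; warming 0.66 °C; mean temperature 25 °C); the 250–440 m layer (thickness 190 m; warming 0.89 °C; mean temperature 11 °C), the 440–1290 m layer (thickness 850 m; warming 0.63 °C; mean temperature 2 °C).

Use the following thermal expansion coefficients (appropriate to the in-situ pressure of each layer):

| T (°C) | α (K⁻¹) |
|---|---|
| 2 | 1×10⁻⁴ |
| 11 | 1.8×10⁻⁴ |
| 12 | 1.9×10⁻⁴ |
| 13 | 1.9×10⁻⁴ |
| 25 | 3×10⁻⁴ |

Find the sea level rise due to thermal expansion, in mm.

133 mm of thermosteric rise

Layer 1 at 25 °C → α = 3×10⁻⁴ K⁻¹
Layer 2 at 11 °C → α = 1.8×10⁻⁴ K⁻¹
Layer 3 at 2 °C → α = 1×10⁻⁴ K⁻¹
Layer 1: 3×10⁻⁴ × 0.66 × 250 = 0.04950 m
250–440 m: 1.8×10⁻⁴ × 190 × 0.89 = 0.030438 m
Layer 3: 0.63 × 850 × 1×10⁻⁴ = 0.05355 m
Δh = 0.04950 + 0.030438 + 0.05355 = 0.133488 m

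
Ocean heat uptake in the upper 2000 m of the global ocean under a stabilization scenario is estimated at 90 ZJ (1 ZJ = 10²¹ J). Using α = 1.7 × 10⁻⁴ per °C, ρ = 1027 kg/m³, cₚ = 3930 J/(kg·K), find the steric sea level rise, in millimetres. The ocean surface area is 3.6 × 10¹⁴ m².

10.5 mm

Per unit area: Q = 90×10²¹ / (3.6×10¹⁴) = 2.5×10⁸ J/m²
Δh = αQ/(ρcₚ) = 1.7×10⁻⁴ × 2.5×10⁸ / (1027 × 3930) ≈ 0.01053 m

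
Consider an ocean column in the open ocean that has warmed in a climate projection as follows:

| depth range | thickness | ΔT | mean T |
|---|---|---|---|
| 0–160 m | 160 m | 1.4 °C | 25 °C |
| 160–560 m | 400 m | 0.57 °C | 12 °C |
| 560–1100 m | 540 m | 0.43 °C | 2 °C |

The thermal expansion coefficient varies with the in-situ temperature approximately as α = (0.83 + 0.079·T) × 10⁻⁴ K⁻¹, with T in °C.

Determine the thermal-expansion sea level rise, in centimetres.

13 cm of thermosteric rise

Layer 1: α = (0.83 + 0.079×25)×10⁻⁴ = 2.805×10⁻⁴ K⁻¹
Layer 2: α = (0.83 + 0.079×12)×10⁻⁴ = 1.778×10⁻⁴ K⁻¹
Layer 3: α = (0.83 + 0.079×2)×10⁻⁴ = 0.988×10⁻⁴ K⁻¹
Layer 1: 160 × 1.4 × 2.805×10⁻⁴ = 0.062832 m
160–560 m: 400 × 1.778×10⁻⁴ × 0.57 = 0.0405384 m
560–1100 m: 540 × 0.988×10⁻⁴ × 0.43 = 0.02294136 m
Δh = 0.062832 + 0.0405384 + 0.02294136 = 0.12631176 m ≈ 13 cm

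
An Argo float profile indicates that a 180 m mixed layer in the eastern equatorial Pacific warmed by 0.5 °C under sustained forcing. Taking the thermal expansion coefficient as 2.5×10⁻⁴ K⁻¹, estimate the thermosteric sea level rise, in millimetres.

Δh = αΔT·H = 2.5×10⁻⁴ × 0.5 × 180 = 0.02250 m

Δh = 23 mm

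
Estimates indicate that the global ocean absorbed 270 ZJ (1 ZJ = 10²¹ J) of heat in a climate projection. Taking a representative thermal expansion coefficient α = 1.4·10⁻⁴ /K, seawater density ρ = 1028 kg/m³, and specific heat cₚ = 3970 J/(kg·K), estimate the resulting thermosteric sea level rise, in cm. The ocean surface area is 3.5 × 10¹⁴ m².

Per unit area: Q = 270×10²¹ / (3.5×10¹⁴) ≈ 7.714×10⁸ J/m²
Δh = αQ/(ρcₚ) = 1.4×10⁻⁴ × 7.714×10⁸ / (1028 × 3970) ≈ 0.026462 m

Δh = 2.65 cm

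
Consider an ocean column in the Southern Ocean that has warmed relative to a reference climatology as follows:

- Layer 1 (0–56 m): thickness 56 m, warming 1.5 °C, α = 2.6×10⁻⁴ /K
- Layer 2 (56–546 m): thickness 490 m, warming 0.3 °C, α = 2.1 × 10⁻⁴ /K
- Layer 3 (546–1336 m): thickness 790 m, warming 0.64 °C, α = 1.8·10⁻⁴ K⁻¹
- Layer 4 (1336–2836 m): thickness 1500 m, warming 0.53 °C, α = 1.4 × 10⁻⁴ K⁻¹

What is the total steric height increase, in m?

0.26 m of thermosteric rise

0–56 m: 56 × 2.6×10⁻⁴ × 1.5 = 0.02184 m
0.3 × 2.1×10⁻⁴ × 490 = 0.03087 m
Layer 3: 0.64 × 790 × 1.8×10⁻⁴ = 0.091008 m
0.53 × 1500 × 1.4×10⁻⁴ = 0.11130 m
Δh = 0.02184 + 0.03087 + 0.091008 + 0.11130 = 0.255018 m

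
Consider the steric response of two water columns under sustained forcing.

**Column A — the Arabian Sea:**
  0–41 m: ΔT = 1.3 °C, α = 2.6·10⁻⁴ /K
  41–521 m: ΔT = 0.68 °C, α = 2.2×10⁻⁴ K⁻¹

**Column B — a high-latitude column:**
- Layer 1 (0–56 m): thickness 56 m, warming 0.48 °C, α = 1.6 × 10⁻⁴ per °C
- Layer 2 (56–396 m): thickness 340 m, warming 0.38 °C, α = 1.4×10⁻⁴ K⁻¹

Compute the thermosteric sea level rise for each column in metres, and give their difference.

Δh_A ≈ 0.0857 m, Δh_B ≈ 0.0224 m; difference ≈ 0.0633 m

A 1.3 × 2.6×10⁻⁴ × 41 = 0.013858 m
A 480 × 0.68 × 2.2×10⁻⁴ = 0.071808 m
A total: 0.085666 m
B 0–56 m: 1.6×10⁻⁴ × 0.48 × 56 = 0.0043008 m
B Layer 2: 1.4×10⁻⁴ × 0.38 × 340 = 0.018088 m
B total: 0.0223888 m
Difference: 0.085666 − 0.0223888 = 0.0632772 m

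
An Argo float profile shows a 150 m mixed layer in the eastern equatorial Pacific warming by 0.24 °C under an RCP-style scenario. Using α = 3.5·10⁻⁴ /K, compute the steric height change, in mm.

about 12.6 mm

Δh = αΔT·H = 3.5×10⁻⁴ × 0.24 × 150 = 0.01260 m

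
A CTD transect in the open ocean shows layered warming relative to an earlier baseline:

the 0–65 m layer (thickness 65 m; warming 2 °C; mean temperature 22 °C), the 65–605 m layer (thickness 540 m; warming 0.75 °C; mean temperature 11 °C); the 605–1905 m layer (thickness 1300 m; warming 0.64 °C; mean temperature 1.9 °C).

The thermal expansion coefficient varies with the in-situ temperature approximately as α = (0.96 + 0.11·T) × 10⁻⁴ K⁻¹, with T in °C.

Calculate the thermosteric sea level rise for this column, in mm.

229 mm of thermosteric rise

Layer 1: α = (0.96 + 0.11×22)×10⁻⁴ = 3.38×10⁻⁴ K⁻¹
Layer 2: α = (0.96 + 0.11×11)×10⁻⁴ = 2.17×10⁻⁴ K⁻¹
Layer 3: α = (0.96 + 0.11×1.9)×10⁻⁴ = 1.169×10⁻⁴ K⁻¹
0–65 m: 2 × 65 × 3.38×10⁻⁴ = 0.04394 m
65–605 m: 540 × 0.75 × 2.17×10⁻⁴ = 0.087885 m
Layer 3: 1.169×10⁻⁴ × 0.64 × 1300 = 0.0972608 m
Δh = 0.04394 + 0.087885 + 0.0972608 = 0.2290858 m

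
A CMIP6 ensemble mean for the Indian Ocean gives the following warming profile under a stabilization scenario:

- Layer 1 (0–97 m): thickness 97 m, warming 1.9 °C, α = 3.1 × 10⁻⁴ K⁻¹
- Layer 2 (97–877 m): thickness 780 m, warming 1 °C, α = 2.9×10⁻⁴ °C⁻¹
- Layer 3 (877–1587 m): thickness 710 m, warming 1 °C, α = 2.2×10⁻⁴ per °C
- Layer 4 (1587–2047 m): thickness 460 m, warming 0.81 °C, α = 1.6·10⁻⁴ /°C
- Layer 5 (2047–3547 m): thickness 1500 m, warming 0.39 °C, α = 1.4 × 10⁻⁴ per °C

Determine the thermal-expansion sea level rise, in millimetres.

Layer 1: 97 × 3.1×10⁻⁴ × 1.9 = 0.057133 m
Layer 2: 1 × 780 × 2.9×10⁻⁴ = 0.22620 m
1 × 710 × 2.2×10⁻⁴ = 0.15620 m
Layer 4: 1.6×10⁻⁴ × 0.81 × 460 = 0.059616 m
2047–3547 m: 0.39 × 1.4×10⁻⁴ × 1500 = 0.08190 m
Δh = 0.057133 + 0.22620 + 0.15620 + 0.059616 + 0.08190 = 0.581049 m

Δh ≈ 581 mm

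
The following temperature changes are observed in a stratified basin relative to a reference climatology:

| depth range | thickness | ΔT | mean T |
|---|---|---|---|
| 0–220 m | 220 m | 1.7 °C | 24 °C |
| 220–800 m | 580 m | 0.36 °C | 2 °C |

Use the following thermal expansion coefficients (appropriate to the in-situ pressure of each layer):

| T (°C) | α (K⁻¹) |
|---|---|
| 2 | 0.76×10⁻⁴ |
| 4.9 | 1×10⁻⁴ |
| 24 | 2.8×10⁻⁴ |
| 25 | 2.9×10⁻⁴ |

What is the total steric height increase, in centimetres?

Δh ≈ 12.1 cm

Layer 1 at 24 °C → α = 2.8×10⁻⁴ K⁻¹
Layer 2 at 2 °C → α = 0.76×10⁻⁴ K⁻¹
0–220 m: 220 × 2.8×10⁻⁴ × 1.7 = 0.10472 m
580 × 0.76×10⁻⁴ × 0.36 = 0.0158688 m
Δh = 0.10472 + 0.0158688 = 0.1205888 m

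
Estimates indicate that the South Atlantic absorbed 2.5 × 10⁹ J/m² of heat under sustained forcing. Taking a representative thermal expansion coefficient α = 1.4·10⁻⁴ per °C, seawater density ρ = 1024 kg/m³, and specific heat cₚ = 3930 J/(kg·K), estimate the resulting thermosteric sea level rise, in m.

Δh = αQ/(ρcₚ) = 1.4×10⁻⁴ × 2.5×10⁹ / (1024 × 3930) ≈ 0.086971 m

Δh ≈ 0.087 m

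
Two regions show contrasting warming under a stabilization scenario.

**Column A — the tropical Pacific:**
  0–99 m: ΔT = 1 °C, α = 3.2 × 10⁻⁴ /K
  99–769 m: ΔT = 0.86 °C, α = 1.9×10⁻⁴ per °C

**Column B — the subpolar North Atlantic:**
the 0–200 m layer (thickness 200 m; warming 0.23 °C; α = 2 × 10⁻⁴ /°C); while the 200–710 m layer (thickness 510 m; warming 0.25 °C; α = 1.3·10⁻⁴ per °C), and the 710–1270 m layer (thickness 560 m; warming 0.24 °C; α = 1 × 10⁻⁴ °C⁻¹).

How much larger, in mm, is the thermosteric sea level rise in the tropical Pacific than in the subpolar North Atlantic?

100 mm

A 99 × 3.2×10⁻⁴ × 1 = 0.03168 m
A 99–769 m: 0.86 × 1.9×10⁻⁴ × 670 = 0.109478 m
A total: 0.141158 m
B 0–200 m: 0.23 × 2×10⁻⁴ × 200 = 0.00920 m
B 200–710 m: 0.25 × 510 × 1.3×10⁻⁴ = 0.016575 m
B Layer 3: 0.24 × 1×10⁻⁴ × 560 = 0.01344 m
B total: 0.039215 m
Difference: 0.141158 − 0.039215 = 0.101943 m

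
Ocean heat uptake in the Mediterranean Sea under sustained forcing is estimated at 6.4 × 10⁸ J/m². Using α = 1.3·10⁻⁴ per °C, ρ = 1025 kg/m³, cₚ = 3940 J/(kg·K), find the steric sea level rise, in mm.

Δh = αQ/(ρcₚ) = 1.3×10⁻⁴ × 6.4×10⁸ / (1025 × 3940) ≈ 0.020602 m

about 20.6 mm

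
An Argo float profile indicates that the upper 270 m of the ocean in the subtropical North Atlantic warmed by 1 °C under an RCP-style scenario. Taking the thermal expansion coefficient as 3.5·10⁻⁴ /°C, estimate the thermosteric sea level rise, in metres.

0.095 m

Δh = αΔT·H = 3.5×10⁻⁴ × 1 × 270 = 0.09450 m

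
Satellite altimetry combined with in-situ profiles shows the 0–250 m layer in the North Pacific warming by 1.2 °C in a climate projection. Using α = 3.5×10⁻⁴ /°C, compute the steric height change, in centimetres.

about 10.5 cm

Δh = αΔT·H = 3.5×10⁻⁴ × 1.2 × 250 = 0.10500 m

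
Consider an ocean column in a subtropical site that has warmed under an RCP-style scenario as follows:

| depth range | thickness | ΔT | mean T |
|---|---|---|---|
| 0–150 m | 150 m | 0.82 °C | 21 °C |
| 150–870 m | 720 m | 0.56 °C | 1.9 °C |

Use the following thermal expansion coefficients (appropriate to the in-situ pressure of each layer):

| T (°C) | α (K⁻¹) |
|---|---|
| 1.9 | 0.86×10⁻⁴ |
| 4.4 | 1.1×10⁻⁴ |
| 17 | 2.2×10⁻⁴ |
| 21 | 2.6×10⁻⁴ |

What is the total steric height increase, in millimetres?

Layer 1 at 21 °C → α = 2.6×10⁻⁴ K⁻¹
Layer 2 at 1.9 °C → α = 0.86×10⁻⁴ K⁻¹
0–150 m: 0.82 × 2.6×10⁻⁴ × 150 = 0.03198 m
150–870 m: 0.86×10⁻⁴ × 0.56 × 720 = 0.0346752 m
Δh = 0.03198 + 0.0346752 = 0.0666552 m

66.7 mm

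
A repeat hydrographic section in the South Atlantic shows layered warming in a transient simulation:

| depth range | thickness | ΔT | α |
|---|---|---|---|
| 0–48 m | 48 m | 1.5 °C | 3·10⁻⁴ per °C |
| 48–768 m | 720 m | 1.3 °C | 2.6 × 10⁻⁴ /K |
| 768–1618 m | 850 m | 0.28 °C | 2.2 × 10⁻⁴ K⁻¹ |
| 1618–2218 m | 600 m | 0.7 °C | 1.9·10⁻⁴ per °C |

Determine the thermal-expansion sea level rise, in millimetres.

0–48 m: 1.5 × 3×10⁻⁴ × 48 = 0.02160 m
720 × 2.6×10⁻⁴ × 1.3 = 0.24336 m
0.28 × 2.2×10⁻⁴ × 850 = 0.05236 m
0.7 × 1.9×10⁻⁴ × 600 = 0.07980 m
Δh = 0.02160 + 0.24336 + 0.05236 + 0.07980 = 0.39712 m

400 mm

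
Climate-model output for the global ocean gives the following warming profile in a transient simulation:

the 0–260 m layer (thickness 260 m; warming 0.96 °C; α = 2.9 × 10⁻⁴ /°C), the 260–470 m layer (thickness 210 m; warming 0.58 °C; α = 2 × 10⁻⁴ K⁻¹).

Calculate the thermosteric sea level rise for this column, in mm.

0–260 m: 260 × 0.96 × 2.9×10⁻⁴ = 0.072384 m
Layer 2: 2×10⁻⁴ × 210 × 0.58 = 0.02436 m
Δh = 0.072384 + 0.02436 = 0.096744 m ≈ 96.7 mm

96.7 mm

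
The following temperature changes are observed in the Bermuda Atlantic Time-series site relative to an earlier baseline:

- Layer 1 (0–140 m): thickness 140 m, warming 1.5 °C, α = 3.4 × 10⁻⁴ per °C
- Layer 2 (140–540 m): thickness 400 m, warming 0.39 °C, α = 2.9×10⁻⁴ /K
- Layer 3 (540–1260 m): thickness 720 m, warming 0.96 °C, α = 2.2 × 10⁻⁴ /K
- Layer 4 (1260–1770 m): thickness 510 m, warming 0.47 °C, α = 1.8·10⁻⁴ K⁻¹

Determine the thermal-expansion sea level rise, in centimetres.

0–140 m: 1.5 × 140 × 3.4×10⁻⁴ = 0.07140 m
Layer 2: 400 × 2.9×10⁻⁴ × 0.39 = 0.04524 m
540–1260 m: 720 × 2.2×10⁻⁴ × 0.96 = 0.152064 m
1.8×10⁻⁴ × 0.47 × 510 = 0.043146 m
Δh = 0.07140 + 0.04524 + 0.152064 + 0.043146 = 0.31185 m

Δh = 31.2 cm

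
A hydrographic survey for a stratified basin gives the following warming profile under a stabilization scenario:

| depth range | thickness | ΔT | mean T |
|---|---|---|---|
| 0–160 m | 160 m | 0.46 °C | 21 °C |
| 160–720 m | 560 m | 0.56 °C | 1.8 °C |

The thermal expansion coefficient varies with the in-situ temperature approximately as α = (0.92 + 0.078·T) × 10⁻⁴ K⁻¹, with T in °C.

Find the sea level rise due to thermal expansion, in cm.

Layer 1: α = (0.92 + 0.078×21)×10⁻⁴ = 2.558×10⁻⁴ K⁻¹
Layer 2: α = (0.92 + 0.078×1.8)×10⁻⁴ = 1.0604×10⁻⁴ K⁻¹
Layer 1: 2.558×10⁻⁴ × 160 × 0.46 = 0.01882688 m
Layer 2: 0.56 × 1.0604×10⁻⁴ × 560 = 0.033254144 m
Δh = 0.01882688 + 0.033254144 = 0.052081024 m ≈ 5.21 cm

5.21 cm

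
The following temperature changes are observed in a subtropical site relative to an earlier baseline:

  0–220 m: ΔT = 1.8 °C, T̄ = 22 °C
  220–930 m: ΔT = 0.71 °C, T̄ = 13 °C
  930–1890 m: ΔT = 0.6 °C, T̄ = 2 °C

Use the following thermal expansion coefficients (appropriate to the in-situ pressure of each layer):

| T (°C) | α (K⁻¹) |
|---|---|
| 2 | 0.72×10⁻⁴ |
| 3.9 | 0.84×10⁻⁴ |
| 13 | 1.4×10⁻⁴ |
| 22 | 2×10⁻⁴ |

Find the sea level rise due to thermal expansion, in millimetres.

191 mm of thermosteric rise

Layer 1 at 22 °C → α = 2×10⁻⁴ K⁻¹
Layer 2 at 13 °C → α = 1.4×10⁻⁴ K⁻¹
Layer 3 at 2 °C → α = 0.72×10⁻⁴ K⁻¹
1.8 × 220 × 2×10⁻⁴ = 0.07920 m
1.4×10⁻⁴ × 710 × 0.71 = 0.070574 m
960 × 0.72×10⁻⁴ × 0.6 = 0.041472 m
Δh = 0.07920 + 0.070574 + 0.041472 = 0.191246 m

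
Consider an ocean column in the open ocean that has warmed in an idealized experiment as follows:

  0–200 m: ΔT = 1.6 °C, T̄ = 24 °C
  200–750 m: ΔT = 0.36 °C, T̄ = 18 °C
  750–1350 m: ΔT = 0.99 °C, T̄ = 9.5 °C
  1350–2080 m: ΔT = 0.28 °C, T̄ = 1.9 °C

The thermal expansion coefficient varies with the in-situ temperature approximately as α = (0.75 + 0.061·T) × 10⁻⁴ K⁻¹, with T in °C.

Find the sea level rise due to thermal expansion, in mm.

Layer 1: α = (0.75 + 0.061×24)×10⁻⁴ = 2.214×10⁻⁴ K⁻¹
Layer 2: α = (0.75 + 0.061×18)×10⁻⁴ = 1.848×10⁻⁴ K⁻¹
Layer 3: α = (0.75 + 0.061×9.5)×10⁻⁴ = 1.3295×10⁻⁴ K⁻¹
Layer 4: α = (0.75 + 0.061×1.9)×10⁻⁴ = 0.8659×10⁻⁴ K⁻¹
Layer 1: 2.214×10⁻⁴ × 1.6 × 200 = 0.070848 m
0.36 × 550 × 1.848×10⁻⁴ = 0.0365904 m
750–1350 m: 1.3295×10⁻⁴ × 600 × 0.99 = 0.0789723 m
1350–2080 m: 730 × 0.28 × 0.8659×10⁻⁴ = 0.017698996 m
Δh = 0.070848 + 0.0365904 + 0.0789723 + 0.017698996 = 0.204109696 m

204 mm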